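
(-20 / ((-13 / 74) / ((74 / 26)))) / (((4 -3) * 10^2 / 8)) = 21904 / 845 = 25.92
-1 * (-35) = 35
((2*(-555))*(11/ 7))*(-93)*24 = 27252720/ 7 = 3893245.71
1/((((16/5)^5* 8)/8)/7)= 21875/1048576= 0.02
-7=-7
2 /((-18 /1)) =-1 /9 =-0.11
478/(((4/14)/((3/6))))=836.50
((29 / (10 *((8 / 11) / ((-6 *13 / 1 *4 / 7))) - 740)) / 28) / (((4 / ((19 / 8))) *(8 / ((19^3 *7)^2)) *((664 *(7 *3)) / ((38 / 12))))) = -70430835931027 / 1295400468480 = -54.37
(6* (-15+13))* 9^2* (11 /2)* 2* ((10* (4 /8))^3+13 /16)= -5380749 /4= -1345187.25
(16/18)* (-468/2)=-208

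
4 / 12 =1 / 3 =0.33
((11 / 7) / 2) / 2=11 / 28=0.39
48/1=48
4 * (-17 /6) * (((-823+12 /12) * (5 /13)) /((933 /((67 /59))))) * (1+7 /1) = 24966880 /715611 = 34.89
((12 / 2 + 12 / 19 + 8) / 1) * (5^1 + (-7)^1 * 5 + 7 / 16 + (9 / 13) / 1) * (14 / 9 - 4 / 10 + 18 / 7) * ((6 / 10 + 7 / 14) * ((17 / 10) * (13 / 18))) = -18324727091 / 8618400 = -2126.23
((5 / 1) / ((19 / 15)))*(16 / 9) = 7.02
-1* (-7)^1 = 7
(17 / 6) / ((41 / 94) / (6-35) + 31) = 23171 / 253395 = 0.09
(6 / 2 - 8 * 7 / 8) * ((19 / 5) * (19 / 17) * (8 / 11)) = -11552 / 935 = -12.36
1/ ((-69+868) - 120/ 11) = 11/ 8669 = 0.00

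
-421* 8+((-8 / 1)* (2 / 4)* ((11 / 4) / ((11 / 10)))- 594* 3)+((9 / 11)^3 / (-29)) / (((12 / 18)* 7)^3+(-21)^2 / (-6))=-302540545326 / 58631881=-5160.00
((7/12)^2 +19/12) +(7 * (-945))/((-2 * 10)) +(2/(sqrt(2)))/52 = sqrt(2)/52 +47905/144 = 332.70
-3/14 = -0.21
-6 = -6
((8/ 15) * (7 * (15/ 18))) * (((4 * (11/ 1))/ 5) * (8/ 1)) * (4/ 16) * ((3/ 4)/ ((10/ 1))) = 308/ 75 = 4.11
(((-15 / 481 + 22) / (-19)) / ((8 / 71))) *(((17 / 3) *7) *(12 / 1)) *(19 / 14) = -12754369 / 1924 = -6629.09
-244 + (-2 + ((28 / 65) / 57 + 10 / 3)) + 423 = 222721 / 1235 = 180.34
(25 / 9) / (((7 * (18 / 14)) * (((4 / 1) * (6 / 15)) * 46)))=125 / 29808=0.00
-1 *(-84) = 84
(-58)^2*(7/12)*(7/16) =41209/48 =858.52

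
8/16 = 1/2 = 0.50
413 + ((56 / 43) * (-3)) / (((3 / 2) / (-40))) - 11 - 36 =470.19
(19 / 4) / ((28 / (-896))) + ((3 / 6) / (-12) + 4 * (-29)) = -6433 / 24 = -268.04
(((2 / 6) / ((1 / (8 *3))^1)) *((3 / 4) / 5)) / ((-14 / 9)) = -27 / 35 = -0.77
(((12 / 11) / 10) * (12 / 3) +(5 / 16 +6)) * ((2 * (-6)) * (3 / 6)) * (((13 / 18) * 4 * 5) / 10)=-58.49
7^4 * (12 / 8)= 7203 / 2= 3601.50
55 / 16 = 3.44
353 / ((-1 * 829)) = -353 / 829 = -0.43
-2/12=-1/6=-0.17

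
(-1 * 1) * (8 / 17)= -8 / 17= -0.47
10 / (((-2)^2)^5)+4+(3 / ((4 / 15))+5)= 10373 / 512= 20.26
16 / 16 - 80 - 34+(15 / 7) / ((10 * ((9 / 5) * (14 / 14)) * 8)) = -37963 / 336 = -112.99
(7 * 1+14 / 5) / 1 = 49 / 5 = 9.80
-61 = -61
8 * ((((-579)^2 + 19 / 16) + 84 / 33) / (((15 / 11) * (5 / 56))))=550695348 / 25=22027813.92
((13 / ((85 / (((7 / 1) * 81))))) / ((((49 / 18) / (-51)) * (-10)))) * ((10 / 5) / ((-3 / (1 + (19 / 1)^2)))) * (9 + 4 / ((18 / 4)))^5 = -52557167533988 / 14175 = -3707736686.70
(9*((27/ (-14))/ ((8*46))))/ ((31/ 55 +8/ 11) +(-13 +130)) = -13365/ 33518912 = -0.00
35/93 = 0.38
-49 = -49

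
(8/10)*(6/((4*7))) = 6/35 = 0.17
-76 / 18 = -38 / 9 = -4.22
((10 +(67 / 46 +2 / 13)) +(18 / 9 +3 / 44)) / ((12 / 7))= 419895 / 52624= 7.98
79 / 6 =13.17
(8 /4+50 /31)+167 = 5289 /31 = 170.61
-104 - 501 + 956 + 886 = 1237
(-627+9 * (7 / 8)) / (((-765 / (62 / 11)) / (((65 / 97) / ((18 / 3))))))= 0.51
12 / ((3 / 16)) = 64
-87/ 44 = -1.98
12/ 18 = 2/ 3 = 0.67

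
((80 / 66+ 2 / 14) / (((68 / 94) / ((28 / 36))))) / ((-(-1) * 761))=14711 / 7684578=0.00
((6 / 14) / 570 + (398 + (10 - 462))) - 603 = -873809 / 1330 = -657.00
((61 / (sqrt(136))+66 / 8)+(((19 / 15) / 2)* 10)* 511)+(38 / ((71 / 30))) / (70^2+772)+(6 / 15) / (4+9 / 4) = 61* sqrt(34) / 68+244998666919 / 75508500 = 3249.88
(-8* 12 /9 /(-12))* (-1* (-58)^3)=1560896 /9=173432.89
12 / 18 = 2 / 3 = 0.67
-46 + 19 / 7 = -303 / 7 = -43.29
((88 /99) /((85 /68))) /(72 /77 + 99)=2464 /346275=0.01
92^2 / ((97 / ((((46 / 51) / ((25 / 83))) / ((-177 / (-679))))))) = 226208864 / 225675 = 1002.37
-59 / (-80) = 59 / 80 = 0.74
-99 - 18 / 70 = -3474 / 35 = -99.26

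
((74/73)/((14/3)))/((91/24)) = 2664/46501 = 0.06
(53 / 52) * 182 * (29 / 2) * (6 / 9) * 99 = 355047 / 2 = 177523.50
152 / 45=3.38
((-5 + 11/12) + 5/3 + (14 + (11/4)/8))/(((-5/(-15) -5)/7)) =-1145/64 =-17.89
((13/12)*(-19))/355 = -247/4260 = -0.06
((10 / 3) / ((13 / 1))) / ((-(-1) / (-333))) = -1110 / 13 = -85.38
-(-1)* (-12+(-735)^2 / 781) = 530853 / 781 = 679.71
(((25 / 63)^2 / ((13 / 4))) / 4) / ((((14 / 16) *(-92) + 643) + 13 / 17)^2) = 722500 / 18923757049197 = 0.00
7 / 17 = 0.41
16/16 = 1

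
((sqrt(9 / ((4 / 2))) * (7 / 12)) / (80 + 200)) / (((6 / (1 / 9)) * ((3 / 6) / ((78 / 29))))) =0.00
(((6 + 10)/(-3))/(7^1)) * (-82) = 62.48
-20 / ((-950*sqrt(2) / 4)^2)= -8 / 45125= -0.00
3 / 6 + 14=29 / 2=14.50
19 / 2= 9.50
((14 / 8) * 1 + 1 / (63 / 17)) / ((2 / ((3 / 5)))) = 509 / 840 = 0.61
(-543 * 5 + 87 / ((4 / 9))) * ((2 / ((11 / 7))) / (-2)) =1603.16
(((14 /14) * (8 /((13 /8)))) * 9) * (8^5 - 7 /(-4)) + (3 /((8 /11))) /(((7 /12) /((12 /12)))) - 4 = 20327371 /14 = 1451955.07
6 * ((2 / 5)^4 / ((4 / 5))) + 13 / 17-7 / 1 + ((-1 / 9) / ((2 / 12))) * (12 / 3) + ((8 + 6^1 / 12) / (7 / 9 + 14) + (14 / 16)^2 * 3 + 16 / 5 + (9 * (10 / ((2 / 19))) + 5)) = 46523897113 / 54264000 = 857.36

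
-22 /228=-11 /114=-0.10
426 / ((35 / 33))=14058 / 35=401.66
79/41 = 1.93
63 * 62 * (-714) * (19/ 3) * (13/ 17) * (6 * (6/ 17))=-486250128/ 17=-28602948.71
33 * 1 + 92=125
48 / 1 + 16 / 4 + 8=60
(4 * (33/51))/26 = 22/221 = 0.10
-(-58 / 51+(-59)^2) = -177473 / 51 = -3479.86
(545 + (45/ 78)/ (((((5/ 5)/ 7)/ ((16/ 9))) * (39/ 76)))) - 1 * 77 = 733108/ 1521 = 481.99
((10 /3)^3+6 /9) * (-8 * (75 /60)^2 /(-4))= 117.82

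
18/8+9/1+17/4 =31/2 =15.50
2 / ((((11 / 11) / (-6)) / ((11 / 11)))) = -12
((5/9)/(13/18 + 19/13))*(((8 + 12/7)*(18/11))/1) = 159120/39347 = 4.04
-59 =-59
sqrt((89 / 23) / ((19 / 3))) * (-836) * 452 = -19888 * sqrt(116679) / 23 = -295365.40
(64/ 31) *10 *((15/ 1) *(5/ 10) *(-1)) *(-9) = 43200/ 31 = 1393.55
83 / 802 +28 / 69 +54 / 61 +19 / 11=115918307 / 37131798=3.12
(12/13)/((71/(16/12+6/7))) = 184/6461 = 0.03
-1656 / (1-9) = 207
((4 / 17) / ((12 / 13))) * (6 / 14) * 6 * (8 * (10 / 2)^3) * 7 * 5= 390000 / 17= 22941.18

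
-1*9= -9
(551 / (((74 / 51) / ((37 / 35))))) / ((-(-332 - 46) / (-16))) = -16.99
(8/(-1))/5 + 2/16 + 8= 261/40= 6.52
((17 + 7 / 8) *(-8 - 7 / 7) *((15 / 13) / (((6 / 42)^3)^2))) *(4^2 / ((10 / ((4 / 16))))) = -34941753 / 4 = -8735438.25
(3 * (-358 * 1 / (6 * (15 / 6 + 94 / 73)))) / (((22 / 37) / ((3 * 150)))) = -217565550 / 6083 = -35766.16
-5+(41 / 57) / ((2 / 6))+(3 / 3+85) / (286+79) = -18076 / 6935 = -2.61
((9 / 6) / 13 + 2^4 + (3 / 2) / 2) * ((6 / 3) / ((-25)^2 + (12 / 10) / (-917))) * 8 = 16084180 / 37253047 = 0.43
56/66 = 28/33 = 0.85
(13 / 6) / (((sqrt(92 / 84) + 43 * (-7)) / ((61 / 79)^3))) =-6217236571 / 1876110030644 -2950753 * sqrt(483) / 5628330091932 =-0.00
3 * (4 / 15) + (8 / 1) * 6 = 244 / 5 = 48.80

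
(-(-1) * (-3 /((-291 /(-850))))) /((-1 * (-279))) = -850 /27063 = -0.03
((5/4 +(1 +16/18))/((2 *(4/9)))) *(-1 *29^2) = -95033/32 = -2969.78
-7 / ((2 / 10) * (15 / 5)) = -35 / 3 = -11.67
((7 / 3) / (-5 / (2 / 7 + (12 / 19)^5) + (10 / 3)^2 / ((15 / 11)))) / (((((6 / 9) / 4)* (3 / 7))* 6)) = -984021234 / 867228715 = -1.13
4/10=2/5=0.40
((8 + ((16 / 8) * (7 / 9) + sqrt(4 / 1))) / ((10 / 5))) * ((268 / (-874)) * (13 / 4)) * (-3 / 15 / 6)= 11323 / 58995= 0.19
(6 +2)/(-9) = -8/9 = -0.89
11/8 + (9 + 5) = 123/8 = 15.38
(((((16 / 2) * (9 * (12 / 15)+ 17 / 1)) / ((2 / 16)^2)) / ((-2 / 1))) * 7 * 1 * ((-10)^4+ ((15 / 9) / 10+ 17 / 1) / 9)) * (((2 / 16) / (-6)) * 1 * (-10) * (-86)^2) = -54134843430976 / 81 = -668331400382.42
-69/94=-0.73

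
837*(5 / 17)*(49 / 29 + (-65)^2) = 512972190 / 493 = 1040511.54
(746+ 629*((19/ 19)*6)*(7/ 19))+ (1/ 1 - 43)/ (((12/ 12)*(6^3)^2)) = 315643259/ 147744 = 2136.42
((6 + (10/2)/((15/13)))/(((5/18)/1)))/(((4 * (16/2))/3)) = 279/80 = 3.49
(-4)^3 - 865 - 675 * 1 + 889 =-715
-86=-86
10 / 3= 3.33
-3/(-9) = 1/3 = 0.33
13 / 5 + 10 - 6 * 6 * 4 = -657 / 5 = -131.40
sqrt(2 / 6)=sqrt(3) / 3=0.58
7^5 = 16807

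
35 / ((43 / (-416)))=-14560 / 43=-338.60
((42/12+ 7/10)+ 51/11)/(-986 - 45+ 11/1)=-0.01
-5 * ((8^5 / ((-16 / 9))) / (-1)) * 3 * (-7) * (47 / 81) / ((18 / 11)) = 18529280 / 27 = 686269.63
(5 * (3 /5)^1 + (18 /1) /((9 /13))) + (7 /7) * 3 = 32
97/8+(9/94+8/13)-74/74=57855/4888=11.84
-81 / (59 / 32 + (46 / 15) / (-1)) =38880 / 587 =66.24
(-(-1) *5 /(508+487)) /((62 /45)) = 45 /12338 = 0.00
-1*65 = -65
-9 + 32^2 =1015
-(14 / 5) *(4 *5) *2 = -112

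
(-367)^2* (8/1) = 1077512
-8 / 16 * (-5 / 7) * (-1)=-0.36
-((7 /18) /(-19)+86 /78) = -4811 /4446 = -1.08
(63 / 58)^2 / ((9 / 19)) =8379 / 3364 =2.49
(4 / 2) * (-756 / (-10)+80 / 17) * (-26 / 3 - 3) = -95564 / 51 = -1873.80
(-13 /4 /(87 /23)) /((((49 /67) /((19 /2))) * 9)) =-380627 /306936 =-1.24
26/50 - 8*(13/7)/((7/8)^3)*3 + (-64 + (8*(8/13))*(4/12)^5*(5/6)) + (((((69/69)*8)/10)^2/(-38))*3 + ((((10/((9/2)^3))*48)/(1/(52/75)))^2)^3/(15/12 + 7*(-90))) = -468093835648498262620053609494167/3497939539767707591326450078125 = -133.82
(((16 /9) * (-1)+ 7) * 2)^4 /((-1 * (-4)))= 19518724 /6561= 2974.96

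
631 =631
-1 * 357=-357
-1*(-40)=40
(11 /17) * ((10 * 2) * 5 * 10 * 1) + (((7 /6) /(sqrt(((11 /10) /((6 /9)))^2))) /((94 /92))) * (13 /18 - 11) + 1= 456295459 /711909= 640.95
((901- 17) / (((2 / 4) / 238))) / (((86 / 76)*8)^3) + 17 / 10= 904627443 / 1590140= 568.90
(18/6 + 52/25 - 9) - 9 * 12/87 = -3742/725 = -5.16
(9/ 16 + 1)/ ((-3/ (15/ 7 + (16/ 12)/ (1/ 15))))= -3875/ 336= -11.53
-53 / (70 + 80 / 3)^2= -477 / 84100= -0.01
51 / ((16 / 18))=57.38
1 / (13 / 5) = 5 / 13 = 0.38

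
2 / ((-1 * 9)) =-2 / 9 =-0.22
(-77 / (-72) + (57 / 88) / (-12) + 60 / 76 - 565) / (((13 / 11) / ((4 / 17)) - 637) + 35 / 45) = 33899837 / 37993160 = 0.89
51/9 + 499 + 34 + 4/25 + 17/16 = 647867/1200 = 539.89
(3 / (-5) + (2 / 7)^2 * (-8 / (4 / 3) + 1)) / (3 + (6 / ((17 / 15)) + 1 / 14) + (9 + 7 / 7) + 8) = -0.04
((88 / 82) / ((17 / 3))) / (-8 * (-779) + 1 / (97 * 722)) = 3081496 / 101402322211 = 0.00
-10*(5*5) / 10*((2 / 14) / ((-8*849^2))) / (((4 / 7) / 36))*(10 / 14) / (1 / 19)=0.00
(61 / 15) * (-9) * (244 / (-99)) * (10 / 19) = 29768 / 627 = 47.48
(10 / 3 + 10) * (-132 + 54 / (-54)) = -5320 / 3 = -1773.33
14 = 14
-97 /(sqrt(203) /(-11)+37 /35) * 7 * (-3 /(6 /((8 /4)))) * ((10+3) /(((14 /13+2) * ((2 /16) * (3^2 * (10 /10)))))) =-309253945 * sqrt(203) /747234-3596181589 /747234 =-10709.33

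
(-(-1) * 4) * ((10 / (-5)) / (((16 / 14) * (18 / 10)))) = -35 / 9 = -3.89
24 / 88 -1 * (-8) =91 / 11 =8.27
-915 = -915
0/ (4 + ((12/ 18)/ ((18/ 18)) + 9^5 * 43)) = 0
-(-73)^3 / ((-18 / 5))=-1945085 / 18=-108060.28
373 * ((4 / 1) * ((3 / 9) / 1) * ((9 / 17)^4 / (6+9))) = 1087668 / 417605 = 2.60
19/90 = 0.21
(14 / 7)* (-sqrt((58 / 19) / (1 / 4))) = -4* sqrt(1102) / 19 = -6.99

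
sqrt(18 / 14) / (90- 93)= -sqrt(7) / 7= -0.38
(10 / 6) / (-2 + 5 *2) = 5 / 24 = 0.21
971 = 971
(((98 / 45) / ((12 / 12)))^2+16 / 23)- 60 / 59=12149728 / 2747925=4.42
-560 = -560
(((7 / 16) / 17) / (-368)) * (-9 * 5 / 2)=315 / 200192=0.00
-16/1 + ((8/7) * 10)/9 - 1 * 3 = -1117/63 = -17.73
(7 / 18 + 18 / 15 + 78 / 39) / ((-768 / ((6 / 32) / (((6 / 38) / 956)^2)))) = -6660479963 / 207360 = -32120.37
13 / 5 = 2.60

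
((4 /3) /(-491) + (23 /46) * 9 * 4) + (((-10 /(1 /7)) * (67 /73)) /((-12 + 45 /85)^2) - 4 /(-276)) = 109863118129 /6269478345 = 17.52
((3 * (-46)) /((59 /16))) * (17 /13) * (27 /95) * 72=-1001.44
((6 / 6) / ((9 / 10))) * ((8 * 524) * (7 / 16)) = 18340 / 9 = 2037.78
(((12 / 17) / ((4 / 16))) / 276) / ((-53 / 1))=-4 / 20723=-0.00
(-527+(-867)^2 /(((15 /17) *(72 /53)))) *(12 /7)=75189181 /70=1074131.16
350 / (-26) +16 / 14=-1121 / 91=-12.32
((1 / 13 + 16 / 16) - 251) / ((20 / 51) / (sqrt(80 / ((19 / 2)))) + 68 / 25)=-28732206600 / 311930749 + 103561875 *sqrt(190) / 311930749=-87.53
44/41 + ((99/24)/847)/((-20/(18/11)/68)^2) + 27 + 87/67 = 37779554969/1279689950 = 29.52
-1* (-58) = 58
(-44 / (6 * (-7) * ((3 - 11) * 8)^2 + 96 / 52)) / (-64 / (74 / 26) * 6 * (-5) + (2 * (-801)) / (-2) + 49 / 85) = 449735 / 2595644892684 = 0.00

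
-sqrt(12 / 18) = -sqrt(6) / 3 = -0.82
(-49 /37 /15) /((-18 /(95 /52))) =931 /103896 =0.01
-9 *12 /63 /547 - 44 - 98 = -543730 /3829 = -142.00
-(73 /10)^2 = -5329 /100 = -53.29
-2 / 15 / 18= -1 / 135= -0.01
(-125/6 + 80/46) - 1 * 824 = -116347/138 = -843.09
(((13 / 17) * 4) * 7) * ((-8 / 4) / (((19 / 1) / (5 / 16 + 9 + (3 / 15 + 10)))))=-142051 / 3230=-43.98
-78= -78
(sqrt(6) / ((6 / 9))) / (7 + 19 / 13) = 39 * sqrt(6) / 220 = 0.43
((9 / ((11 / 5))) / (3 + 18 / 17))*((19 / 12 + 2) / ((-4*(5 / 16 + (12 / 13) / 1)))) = -47515 / 65021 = -0.73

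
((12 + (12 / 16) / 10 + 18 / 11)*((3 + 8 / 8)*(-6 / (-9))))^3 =8132727331 / 166375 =48881.91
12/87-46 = -1330/29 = -45.86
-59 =-59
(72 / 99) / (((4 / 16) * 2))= 16 / 11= 1.45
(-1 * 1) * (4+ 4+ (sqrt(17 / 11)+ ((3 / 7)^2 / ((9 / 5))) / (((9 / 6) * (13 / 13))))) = -1186 / 147 -sqrt(187) / 11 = -9.31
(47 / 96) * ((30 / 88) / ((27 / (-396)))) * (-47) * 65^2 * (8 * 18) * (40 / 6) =466651250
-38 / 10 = -19 / 5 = -3.80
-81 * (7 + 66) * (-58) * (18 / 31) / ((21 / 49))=14404068 / 31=464647.35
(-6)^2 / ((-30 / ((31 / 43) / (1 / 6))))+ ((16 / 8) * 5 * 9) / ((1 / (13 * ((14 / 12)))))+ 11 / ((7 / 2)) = 2051243 / 1505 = 1362.95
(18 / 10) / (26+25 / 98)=882 / 12865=0.07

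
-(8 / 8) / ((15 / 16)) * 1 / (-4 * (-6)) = -2 / 45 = -0.04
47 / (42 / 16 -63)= -376 / 483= -0.78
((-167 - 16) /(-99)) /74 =0.02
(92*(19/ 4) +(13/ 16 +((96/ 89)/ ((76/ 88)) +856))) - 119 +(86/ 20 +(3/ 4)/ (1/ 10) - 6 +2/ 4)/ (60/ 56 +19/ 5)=1177.35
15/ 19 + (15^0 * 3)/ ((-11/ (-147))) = 8544/ 209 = 40.88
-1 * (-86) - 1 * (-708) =794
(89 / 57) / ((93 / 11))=979 / 5301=0.18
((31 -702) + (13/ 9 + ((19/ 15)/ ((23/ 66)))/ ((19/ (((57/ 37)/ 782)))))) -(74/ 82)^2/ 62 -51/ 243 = -9407013029291041/ 14044967663310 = -669.78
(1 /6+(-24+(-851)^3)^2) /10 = 2278917716815533751 /60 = 37981961946925562.52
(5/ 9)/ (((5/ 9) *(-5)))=-1/ 5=-0.20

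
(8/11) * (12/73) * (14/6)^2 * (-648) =-338688/803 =-421.78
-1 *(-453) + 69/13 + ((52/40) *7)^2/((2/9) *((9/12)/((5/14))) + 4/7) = 15249153/28340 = 538.08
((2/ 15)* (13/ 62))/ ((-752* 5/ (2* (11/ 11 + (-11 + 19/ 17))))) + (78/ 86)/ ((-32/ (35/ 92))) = -2504663863/ 235166793600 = -0.01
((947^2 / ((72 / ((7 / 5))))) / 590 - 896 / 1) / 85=-184032737 / 18054000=-10.19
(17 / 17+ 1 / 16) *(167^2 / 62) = 474113 / 992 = 477.94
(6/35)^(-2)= 1225/36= 34.03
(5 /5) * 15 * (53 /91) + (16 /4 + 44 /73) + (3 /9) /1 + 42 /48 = 2319311 /159432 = 14.55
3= 3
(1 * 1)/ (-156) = -1/ 156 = -0.01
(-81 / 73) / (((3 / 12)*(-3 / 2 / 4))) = 864 / 73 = 11.84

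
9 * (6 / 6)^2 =9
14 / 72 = 7 / 36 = 0.19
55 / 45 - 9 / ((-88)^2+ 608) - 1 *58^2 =-28085929 / 8352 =-3362.78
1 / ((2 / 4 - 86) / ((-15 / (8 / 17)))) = 85 / 228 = 0.37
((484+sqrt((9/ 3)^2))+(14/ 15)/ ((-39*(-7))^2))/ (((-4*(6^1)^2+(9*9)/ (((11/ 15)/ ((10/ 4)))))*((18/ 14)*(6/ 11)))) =9410936777/ 1790726535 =5.26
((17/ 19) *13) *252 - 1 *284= 50296/ 19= 2647.16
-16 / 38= -8 / 19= -0.42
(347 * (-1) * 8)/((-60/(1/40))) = 347/300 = 1.16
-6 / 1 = -6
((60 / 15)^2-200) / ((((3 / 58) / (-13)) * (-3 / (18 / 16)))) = -17342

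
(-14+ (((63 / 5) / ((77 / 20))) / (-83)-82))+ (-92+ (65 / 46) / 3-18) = -25900387 / 125994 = -205.57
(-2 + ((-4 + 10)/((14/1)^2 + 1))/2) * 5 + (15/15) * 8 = -379/197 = -1.92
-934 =-934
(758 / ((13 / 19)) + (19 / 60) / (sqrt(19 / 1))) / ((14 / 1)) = sqrt(19) / 840 + 7201 / 91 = 79.14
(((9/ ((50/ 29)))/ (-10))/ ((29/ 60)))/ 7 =-0.15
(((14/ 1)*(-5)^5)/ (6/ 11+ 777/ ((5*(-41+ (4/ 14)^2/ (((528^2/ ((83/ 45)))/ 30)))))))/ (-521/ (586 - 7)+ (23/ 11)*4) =76637544843578125/ 42423916252937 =1806.47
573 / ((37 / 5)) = 2865 / 37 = 77.43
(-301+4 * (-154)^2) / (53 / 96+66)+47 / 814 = 7389831355 / 5200646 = 1420.94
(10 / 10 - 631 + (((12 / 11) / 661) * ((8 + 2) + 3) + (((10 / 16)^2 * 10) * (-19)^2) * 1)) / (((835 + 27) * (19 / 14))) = 1270678549 / 1905351008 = 0.67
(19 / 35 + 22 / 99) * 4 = 964 / 315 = 3.06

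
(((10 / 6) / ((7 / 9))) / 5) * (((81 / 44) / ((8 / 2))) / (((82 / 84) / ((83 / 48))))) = 20169 / 57728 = 0.35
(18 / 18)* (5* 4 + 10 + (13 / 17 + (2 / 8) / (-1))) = 30.51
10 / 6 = 5 / 3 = 1.67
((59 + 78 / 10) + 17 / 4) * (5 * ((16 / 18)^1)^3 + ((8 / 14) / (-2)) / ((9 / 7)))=1703779 / 7290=233.71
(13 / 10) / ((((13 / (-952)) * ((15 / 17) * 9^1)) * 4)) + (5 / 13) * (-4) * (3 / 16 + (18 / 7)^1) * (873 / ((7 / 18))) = -8196446177 / 859950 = -9531.31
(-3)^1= -3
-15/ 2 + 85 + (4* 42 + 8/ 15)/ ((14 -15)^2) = 7381/ 30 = 246.03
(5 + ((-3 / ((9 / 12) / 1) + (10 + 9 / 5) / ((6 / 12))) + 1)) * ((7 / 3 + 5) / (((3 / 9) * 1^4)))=2816 / 5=563.20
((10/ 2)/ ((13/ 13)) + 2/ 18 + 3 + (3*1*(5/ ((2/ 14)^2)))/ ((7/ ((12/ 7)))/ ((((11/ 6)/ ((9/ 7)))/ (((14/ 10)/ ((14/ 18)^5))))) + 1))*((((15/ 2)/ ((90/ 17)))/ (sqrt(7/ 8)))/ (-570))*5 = -4949268361*sqrt(14)/ 24526716732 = -0.76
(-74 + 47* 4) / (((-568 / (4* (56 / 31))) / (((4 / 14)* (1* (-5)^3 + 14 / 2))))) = 107616 / 2201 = 48.89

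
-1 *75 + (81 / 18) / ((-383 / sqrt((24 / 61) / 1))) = -75 - 9 *sqrt(366) / 23363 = -75.01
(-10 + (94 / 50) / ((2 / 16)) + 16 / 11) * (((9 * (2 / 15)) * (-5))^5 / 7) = -13887936 / 1925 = -7214.51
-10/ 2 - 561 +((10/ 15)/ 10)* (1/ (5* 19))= -806549/ 1425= -566.00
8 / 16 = 1 / 2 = 0.50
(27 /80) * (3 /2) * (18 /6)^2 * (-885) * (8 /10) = -129033 /40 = -3225.82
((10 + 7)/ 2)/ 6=17/ 12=1.42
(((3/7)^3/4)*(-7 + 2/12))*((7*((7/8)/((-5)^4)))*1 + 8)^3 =-23702895159692481/343000000000000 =-69.10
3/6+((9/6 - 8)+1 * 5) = -1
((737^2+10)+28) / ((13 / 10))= 5432070 / 13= 417851.54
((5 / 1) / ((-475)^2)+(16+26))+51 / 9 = 6452878 / 135375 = 47.67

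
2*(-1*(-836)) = 1672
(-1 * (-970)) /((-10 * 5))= -97 /5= -19.40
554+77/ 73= 40519/ 73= 555.05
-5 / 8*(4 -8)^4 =-160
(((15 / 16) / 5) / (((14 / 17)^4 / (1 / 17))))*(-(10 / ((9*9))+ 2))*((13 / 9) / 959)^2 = -35702771 / 309070910409408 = -0.00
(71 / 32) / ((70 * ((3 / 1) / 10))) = 71 / 672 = 0.11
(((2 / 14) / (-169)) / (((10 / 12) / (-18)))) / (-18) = -6 / 5915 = -0.00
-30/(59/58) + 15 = -855/59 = -14.49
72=72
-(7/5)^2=-49/25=-1.96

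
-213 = -213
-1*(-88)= 88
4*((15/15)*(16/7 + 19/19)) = 92/7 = 13.14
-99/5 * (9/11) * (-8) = 648/5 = 129.60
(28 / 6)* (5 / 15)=14 / 9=1.56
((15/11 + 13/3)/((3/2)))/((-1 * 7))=-0.54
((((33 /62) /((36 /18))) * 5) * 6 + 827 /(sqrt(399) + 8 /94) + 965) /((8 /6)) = 760.66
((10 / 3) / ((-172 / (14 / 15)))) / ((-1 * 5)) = 7 / 1935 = 0.00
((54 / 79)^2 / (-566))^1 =-1458 / 1766203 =-0.00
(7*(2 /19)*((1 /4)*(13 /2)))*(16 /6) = 182 /57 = 3.19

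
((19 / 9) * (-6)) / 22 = -19 / 33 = -0.58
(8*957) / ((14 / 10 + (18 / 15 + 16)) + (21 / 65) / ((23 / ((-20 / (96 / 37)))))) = 91565760 / 221161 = 414.02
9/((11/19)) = 171/11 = 15.55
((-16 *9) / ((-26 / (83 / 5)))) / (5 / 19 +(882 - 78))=113544 / 993265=0.11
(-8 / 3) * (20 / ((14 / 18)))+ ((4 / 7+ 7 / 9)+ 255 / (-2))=-3505 / 18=-194.72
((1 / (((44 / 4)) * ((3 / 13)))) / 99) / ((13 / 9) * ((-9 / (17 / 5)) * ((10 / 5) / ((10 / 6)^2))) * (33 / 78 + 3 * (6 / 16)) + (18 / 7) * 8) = 30940 / 126815139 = 0.00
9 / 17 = 0.53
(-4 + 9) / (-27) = -5 / 27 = -0.19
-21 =-21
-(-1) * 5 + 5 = 10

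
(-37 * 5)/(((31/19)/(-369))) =1297035/31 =41839.84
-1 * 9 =-9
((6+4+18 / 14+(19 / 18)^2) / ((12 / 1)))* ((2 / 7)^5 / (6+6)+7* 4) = 9925984727 / 343064484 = 28.93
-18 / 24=-0.75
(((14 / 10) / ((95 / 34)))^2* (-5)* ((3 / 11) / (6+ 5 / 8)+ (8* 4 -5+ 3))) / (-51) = 19452216 / 26307875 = 0.74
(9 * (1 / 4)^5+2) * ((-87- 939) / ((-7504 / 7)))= 1055241 / 548864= 1.92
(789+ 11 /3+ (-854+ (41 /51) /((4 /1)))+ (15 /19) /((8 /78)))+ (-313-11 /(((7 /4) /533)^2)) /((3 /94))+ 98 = -1012368896247 /31654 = -31982337.03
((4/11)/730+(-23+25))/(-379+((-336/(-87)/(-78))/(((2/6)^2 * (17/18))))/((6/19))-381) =-1608659/612339695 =-0.00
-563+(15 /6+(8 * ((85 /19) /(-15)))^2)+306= -248.81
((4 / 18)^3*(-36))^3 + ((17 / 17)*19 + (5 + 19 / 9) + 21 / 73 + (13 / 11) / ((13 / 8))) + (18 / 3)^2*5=88364135396 / 426747123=207.06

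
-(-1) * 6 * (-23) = -138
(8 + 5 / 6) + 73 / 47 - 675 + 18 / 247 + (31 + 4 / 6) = -14694067 / 23218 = -632.87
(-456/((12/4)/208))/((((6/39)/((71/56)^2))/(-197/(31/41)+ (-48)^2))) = -1025375780897/1519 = -675033430.48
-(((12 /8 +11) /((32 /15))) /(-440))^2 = -5625 /31719424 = -0.00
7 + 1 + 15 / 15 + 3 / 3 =10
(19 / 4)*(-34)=-323 / 2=-161.50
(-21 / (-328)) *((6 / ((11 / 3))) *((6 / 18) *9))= 567 / 1804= 0.31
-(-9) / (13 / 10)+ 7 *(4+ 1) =545 / 13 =41.92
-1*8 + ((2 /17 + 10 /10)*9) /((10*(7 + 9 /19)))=-189871 /24140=-7.87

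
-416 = -416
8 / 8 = 1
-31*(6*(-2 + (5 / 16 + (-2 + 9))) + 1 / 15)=-118823 / 120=-990.19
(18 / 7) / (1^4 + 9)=9 / 35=0.26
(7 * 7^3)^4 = 33232930569601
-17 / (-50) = 17 / 50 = 0.34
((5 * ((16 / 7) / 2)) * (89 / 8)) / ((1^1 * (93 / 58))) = 25810 / 651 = 39.65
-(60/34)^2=-900/289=-3.11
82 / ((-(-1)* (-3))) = -82 / 3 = -27.33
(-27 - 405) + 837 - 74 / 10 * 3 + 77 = 2299 / 5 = 459.80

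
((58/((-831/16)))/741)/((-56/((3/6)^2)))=0.00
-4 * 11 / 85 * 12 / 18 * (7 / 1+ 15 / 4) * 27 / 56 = -4257 / 2380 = -1.79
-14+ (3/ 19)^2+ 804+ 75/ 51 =791.50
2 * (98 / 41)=196 / 41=4.78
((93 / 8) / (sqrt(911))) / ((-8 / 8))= -93 * sqrt(911) / 7288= -0.39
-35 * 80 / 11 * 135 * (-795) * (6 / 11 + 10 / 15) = 4006800000 / 121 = 33114049.59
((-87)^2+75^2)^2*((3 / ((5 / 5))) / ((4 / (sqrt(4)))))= 261122454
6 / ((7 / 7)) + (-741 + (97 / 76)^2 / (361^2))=-553259551151 / 752734096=-735.00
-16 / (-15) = 16 / 15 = 1.07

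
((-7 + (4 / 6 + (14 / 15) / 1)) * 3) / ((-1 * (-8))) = -2.02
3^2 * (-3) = -27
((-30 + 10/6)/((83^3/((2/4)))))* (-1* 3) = 85/1143574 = 0.00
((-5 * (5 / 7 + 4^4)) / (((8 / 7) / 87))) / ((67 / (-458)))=179008155 / 268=667940.88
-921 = -921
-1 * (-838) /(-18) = -419 /9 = -46.56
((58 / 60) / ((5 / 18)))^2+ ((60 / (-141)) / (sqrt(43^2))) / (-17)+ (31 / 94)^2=49330455879 / 4036947500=12.22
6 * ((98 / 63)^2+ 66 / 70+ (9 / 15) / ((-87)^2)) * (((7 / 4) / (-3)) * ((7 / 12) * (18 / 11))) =-28061047 / 2497770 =-11.23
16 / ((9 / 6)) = 32 / 3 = 10.67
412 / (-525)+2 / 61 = -0.75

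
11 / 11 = 1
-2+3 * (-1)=-5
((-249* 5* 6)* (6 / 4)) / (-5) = 2241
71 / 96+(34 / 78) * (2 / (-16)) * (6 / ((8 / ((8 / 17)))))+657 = 820835 / 1248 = 657.72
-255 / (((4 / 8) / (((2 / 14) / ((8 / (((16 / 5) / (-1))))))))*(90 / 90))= 204 / 7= 29.14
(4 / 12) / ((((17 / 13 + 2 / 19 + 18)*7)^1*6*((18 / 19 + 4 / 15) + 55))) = 4693 / 645293838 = 0.00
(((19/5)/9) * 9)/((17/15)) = 57/17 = 3.35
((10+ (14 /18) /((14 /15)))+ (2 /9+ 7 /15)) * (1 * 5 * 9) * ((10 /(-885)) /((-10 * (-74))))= -1037 /130980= -0.01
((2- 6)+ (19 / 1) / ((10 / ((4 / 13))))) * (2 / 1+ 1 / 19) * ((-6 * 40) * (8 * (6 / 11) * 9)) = 13810176 / 209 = 66077.40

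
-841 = -841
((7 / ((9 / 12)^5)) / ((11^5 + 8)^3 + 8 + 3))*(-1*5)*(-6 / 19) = 7168 / 642974300503519221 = 0.00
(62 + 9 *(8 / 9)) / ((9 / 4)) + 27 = 523 / 9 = 58.11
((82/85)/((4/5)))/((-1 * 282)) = -41/9588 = -0.00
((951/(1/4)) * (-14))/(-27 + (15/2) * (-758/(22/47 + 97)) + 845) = -70.10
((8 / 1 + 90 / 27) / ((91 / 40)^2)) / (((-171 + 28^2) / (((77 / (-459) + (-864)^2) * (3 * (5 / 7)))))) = 5482265392000 / 959411817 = 5714.19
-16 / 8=-2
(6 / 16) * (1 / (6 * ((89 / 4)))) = 1 / 356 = 0.00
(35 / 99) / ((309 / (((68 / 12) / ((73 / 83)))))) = 49385 / 6699429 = 0.01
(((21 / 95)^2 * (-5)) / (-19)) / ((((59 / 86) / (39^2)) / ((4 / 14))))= 16481556 / 2023405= 8.15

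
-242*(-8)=1936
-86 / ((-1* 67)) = 86 / 67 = 1.28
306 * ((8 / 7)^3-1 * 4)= -263160 / 343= -767.23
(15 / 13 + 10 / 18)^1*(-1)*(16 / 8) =-400 / 117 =-3.42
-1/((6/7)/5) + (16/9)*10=11.94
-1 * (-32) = 32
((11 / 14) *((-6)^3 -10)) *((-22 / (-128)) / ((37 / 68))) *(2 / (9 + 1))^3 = -232441 / 518000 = -0.45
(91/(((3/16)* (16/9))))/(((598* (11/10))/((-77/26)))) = -735/598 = -1.23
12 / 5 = 2.40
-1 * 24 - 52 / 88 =-24.59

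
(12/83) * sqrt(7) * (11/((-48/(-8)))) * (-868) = -19096 * sqrt(7)/83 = -608.71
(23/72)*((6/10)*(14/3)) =161/180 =0.89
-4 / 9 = -0.44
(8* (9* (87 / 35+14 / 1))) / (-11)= -41544 / 385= -107.91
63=63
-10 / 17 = -0.59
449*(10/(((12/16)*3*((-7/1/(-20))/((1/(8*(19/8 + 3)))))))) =359200/2709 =132.60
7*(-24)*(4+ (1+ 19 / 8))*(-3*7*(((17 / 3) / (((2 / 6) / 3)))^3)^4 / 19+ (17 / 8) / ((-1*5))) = 424012942700489137501706.50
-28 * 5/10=-14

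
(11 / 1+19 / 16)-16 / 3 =329 / 48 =6.85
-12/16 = -3/4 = -0.75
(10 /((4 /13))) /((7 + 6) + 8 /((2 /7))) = 65 /82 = 0.79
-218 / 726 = -109 / 363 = -0.30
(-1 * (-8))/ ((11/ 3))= 24/ 11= 2.18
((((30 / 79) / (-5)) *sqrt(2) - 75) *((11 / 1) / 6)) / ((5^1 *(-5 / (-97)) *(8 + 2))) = -1067 / 20 - 1067 *sqrt(2) / 19750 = -53.43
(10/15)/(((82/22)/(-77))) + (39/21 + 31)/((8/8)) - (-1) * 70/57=110766/5453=20.31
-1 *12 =-12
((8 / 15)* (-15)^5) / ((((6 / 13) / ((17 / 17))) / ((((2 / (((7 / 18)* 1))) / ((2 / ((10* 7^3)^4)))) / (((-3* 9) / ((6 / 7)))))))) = 9914881239900000000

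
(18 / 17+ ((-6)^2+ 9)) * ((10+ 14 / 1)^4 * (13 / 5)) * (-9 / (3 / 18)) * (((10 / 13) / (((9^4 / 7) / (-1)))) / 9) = 3325952 / 17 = 195644.24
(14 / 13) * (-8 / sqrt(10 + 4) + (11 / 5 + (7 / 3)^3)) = 28168 / 1755-8 * sqrt(14) / 13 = 13.75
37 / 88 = 0.42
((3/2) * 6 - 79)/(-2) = 35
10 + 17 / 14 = 157 / 14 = 11.21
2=2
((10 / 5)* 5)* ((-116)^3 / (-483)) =15608960 / 483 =32316.69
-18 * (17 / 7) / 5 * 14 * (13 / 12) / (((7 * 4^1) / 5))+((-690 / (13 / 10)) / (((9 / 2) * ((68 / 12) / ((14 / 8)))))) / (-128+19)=-15745607 / 674492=-23.34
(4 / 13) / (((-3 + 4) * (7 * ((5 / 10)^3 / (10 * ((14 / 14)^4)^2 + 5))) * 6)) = 80 / 91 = 0.88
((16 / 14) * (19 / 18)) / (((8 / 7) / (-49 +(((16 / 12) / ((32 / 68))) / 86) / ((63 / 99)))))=-3359219 / 65016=-51.67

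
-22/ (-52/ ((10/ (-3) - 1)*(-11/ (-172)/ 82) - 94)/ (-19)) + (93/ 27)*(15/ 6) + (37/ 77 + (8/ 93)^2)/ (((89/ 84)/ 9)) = 2385890976827375/ 3105018815184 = 768.40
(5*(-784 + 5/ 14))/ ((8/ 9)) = -493695/ 112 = -4407.99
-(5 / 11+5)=-60 / 11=-5.45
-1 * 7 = -7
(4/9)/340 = 1/765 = 0.00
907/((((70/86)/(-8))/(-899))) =280495192/35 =8014148.34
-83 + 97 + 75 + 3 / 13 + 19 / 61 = 71007 / 793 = 89.54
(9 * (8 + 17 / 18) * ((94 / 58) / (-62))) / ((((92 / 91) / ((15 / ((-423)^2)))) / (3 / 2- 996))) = 703885 / 4056288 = 0.17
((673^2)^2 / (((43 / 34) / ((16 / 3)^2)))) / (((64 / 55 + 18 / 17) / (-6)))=-1669516632758627840 / 134031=-12456197691270.14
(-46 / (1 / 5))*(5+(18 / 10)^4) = -3564.45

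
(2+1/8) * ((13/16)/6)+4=3293/768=4.29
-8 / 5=-1.60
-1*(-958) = 958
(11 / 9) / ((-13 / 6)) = -22 / 39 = -0.56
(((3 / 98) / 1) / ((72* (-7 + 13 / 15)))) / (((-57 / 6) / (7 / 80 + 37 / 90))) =359 / 98671104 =0.00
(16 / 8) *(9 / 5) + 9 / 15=21 / 5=4.20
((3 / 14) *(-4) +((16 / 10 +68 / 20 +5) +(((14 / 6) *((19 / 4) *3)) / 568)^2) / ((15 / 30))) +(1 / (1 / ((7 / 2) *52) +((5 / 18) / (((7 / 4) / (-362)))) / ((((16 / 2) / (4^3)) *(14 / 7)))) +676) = 4728156620617273 / 6801680474624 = 695.15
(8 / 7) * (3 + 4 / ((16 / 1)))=26 / 7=3.71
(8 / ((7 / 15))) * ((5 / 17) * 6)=3600 / 119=30.25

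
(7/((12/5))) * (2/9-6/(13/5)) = -2135/351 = -6.08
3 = 3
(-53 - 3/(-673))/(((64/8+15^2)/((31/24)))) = -552823/1881708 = -0.29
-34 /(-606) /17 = 1 /303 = 0.00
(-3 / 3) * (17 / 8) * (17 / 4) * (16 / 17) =-17 / 2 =-8.50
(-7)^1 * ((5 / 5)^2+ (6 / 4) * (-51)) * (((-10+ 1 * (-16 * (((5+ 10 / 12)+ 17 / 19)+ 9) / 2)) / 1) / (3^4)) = -4091647 / 4617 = -886.21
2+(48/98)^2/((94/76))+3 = 586123/112847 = 5.19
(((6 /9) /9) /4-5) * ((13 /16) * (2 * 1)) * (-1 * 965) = 3374605 /432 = 7811.59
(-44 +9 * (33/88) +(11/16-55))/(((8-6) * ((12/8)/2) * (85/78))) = -19747/340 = -58.08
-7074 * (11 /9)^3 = -12915.63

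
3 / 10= 0.30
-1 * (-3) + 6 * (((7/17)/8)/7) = 207/68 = 3.04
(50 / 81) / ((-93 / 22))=-1100 / 7533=-0.15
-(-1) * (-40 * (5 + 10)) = -600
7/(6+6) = 0.58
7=7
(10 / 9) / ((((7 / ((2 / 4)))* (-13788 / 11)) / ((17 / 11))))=-0.00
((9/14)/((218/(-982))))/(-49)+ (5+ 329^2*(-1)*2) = -16186846779/74774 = -216476.94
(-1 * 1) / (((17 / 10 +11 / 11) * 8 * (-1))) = 5 / 108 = 0.05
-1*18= -18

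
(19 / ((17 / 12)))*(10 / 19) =120 / 17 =7.06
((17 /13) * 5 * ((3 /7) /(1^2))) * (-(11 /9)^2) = -10285 /2457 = -4.19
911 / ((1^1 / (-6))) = -5466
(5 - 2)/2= 3/2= 1.50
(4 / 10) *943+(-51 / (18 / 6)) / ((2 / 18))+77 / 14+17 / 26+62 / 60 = 90241 / 390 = 231.39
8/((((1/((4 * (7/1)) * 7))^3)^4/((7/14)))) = 12856798801670963747004350464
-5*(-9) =45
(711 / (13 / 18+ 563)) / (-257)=-12798 / 2607779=-0.00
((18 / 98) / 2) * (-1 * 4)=-18 / 49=-0.37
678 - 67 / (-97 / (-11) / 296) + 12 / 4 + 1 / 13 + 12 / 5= -9870558 / 6305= -1565.51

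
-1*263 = -263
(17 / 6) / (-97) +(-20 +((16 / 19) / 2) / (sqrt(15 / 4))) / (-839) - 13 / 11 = -6376727 / 5371278 - 16 * sqrt(15) / 239115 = -1.19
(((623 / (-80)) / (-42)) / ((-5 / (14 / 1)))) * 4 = -623 / 300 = -2.08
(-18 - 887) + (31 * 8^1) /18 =-8021 /9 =-891.22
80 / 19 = 4.21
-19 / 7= -2.71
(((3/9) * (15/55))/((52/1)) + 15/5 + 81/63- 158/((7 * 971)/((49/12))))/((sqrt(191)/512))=6259246720 * sqrt(191)/556939383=155.32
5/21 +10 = 215/21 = 10.24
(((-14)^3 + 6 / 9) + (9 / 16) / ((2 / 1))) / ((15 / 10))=-263333 / 144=-1828.70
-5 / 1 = -5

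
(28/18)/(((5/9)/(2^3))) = 112/5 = 22.40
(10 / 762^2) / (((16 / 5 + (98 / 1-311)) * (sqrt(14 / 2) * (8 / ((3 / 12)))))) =-25 * sqrt(7) / 68218702272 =-0.00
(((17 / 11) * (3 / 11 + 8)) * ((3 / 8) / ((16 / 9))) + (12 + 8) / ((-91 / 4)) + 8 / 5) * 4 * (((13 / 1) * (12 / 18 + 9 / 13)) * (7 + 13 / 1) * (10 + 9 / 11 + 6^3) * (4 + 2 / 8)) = 54142867407205 / 11627616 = 4656403.12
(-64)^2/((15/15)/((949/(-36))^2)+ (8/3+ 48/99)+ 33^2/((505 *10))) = 614748801638400/505576521737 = 1215.94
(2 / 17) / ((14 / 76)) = 76 / 119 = 0.64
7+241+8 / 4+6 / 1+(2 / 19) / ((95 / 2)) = 462084 / 1805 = 256.00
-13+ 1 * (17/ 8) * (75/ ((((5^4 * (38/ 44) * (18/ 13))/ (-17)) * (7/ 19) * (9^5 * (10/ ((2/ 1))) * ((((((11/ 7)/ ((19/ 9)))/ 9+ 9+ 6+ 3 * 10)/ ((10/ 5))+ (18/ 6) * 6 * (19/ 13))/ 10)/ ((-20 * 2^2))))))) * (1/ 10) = -2431288080481/ 187022945250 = -13.00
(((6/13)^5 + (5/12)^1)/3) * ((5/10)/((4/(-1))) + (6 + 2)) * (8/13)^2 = 27296878/62748517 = 0.44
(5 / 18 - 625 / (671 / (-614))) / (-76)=-6910855 / 917928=-7.53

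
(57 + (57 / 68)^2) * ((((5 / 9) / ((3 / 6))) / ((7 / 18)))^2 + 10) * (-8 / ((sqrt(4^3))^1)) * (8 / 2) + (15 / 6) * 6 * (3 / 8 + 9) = -459003135 / 113288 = -4051.65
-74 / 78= -37 / 39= -0.95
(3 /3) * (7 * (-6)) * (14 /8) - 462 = -1071 /2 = -535.50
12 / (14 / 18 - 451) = -27 / 1013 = -0.03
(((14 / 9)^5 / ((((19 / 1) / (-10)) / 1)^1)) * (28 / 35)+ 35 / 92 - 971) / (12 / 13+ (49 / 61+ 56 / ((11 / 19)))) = -9.90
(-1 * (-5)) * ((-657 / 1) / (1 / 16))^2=552510720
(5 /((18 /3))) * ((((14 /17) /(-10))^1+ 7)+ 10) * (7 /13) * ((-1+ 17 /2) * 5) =125825 /442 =284.67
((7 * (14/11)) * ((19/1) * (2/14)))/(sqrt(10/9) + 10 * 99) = 21546/882089 - 399 * sqrt(10)/48514895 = 0.02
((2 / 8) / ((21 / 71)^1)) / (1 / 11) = 781 / 84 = 9.30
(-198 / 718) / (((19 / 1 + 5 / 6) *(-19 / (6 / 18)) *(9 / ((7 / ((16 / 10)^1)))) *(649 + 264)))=5 / 38497724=0.00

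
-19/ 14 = -1.36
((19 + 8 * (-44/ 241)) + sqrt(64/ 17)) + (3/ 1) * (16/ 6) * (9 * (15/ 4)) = 8 * sqrt(17)/ 17 + 69297/ 241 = 289.48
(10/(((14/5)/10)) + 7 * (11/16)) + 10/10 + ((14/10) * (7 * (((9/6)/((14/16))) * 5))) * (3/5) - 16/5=49687/560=88.73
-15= -15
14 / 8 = 7 / 4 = 1.75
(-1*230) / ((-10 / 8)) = 184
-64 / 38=-32 / 19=-1.68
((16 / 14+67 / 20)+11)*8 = 4338 / 35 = 123.94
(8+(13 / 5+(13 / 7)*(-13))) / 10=-237 / 175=-1.35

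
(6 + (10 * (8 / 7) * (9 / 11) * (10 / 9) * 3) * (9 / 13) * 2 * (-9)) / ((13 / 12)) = -4593528 / 13013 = -353.00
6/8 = 3/4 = 0.75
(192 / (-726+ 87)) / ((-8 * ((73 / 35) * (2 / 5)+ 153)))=1400 / 5734173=0.00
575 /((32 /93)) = 53475 /32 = 1671.09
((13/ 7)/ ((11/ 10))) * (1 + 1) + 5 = 645/ 77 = 8.38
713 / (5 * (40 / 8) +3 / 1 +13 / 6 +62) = 4278 / 553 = 7.74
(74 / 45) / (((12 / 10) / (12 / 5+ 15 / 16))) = 3293 / 720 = 4.57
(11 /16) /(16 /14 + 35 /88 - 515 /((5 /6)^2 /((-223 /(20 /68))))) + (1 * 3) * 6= 311729528203 /17318305946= 18.00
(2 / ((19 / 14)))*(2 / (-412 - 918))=-4 / 1805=-0.00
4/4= 1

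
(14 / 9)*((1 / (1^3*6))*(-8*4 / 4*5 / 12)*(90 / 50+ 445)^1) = -31276 / 81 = -386.12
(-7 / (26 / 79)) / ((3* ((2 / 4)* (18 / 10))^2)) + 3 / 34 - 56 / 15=-6658027 / 537030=-12.40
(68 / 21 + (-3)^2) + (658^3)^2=1704412287300604481 / 21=81162489871457356.24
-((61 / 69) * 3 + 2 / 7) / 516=-11 / 1932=-0.01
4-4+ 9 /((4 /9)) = 81 /4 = 20.25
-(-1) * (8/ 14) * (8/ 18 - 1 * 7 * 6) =-1496/ 63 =-23.75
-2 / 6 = -1 / 3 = -0.33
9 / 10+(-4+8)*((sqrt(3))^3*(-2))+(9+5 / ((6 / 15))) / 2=-29.92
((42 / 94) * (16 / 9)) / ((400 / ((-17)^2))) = 2023 / 3525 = 0.57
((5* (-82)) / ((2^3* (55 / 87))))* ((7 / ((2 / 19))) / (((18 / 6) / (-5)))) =790685 / 88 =8985.06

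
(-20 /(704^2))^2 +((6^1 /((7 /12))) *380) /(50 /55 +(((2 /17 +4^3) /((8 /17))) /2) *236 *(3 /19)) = 35115028469704261 /22814798761689088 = 1.54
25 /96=0.26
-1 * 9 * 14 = -126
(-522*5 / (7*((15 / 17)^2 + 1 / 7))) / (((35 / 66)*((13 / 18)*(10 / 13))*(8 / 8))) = -22402413 / 16310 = -1373.54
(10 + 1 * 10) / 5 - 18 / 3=-2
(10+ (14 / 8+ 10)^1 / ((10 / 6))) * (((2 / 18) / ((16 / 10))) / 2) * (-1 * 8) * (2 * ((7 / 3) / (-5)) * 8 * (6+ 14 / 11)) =6944 / 27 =257.19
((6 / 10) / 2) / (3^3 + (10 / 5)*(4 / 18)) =27 / 2470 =0.01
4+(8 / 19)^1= 84 / 19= 4.42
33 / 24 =1.38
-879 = -879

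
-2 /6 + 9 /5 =22 /15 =1.47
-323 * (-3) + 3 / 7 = 6786 / 7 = 969.43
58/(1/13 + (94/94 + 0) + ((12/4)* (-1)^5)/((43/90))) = -16211/1454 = -11.15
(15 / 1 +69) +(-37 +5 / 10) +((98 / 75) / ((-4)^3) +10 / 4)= 49.98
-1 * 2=-2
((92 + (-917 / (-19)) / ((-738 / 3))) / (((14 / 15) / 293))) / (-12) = -628618315 / 261744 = -2401.65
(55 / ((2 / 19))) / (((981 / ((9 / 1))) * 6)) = 0.80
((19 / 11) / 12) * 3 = 19 / 44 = 0.43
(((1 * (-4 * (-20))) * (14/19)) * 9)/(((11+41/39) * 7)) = 5616/893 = 6.29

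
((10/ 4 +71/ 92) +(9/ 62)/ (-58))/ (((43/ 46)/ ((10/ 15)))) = 2.33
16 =16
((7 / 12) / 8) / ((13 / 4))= 0.02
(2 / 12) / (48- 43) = 1 / 30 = 0.03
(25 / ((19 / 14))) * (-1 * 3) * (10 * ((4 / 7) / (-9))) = 2000 / 57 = 35.09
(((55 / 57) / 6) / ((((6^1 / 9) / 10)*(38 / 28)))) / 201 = 1925 / 217683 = 0.01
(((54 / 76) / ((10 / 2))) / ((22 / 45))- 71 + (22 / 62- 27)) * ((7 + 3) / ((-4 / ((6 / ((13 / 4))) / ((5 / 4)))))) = 30276468 / 84227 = 359.46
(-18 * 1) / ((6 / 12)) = -36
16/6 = 8/3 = 2.67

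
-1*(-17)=17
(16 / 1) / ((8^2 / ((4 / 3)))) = 1 / 3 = 0.33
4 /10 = 2 /5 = 0.40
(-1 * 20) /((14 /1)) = -10 /7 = -1.43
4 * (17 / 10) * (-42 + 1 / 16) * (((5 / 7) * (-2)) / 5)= 11407 / 140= 81.48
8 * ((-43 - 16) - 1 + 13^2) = 872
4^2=16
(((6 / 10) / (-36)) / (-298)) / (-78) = -1 / 1394640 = -0.00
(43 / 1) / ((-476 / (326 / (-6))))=7009 / 1428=4.91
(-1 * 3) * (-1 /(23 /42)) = 5.48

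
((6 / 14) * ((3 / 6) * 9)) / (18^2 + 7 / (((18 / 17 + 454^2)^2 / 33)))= 1127566462050 / 189431165627579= 0.01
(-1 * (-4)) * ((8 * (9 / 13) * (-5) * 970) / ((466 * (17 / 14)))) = -9777600 / 51493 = -189.88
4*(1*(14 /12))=4.67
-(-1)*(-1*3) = -3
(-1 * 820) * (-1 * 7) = 5740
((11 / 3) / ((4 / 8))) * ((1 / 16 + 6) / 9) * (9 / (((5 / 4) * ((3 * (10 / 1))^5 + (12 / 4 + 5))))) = 1067 / 729000240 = 0.00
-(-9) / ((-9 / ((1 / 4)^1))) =-1 / 4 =-0.25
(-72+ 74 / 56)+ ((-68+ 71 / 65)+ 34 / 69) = -17216203 / 125580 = -137.09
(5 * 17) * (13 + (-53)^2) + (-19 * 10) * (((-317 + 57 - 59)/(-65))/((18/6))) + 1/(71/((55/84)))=6191167673/25844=239559.19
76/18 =4.22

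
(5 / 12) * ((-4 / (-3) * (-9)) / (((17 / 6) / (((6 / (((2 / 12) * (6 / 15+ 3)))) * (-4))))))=21600 / 289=74.74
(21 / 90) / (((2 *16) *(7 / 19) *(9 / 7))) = 133 / 8640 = 0.02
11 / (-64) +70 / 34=2053 / 1088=1.89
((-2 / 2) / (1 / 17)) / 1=-17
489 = 489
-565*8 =-4520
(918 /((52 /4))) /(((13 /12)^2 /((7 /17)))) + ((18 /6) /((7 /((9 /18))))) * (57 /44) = 33905799 /1353352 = 25.05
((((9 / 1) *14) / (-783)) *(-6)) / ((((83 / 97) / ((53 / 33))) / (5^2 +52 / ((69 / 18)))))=127681876 / 1826913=69.89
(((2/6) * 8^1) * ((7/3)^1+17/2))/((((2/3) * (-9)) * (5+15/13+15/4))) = -1352/2781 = -0.49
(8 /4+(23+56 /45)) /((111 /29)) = 34249 /4995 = 6.86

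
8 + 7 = 15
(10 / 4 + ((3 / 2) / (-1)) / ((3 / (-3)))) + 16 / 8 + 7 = 13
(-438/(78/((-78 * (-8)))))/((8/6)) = -2628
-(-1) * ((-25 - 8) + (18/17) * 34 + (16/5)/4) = 19/5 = 3.80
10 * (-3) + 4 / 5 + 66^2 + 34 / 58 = 627471 / 145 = 4327.39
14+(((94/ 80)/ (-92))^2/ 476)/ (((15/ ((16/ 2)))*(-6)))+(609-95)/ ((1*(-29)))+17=27920027455939/ 2103067008000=13.28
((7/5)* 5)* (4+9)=91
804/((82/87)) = 34974/41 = 853.02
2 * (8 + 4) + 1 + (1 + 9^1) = 35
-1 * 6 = -6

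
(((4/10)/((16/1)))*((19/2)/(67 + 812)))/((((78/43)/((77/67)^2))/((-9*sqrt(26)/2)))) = -4843993*sqrt(26)/5471552320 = -0.00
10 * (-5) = -50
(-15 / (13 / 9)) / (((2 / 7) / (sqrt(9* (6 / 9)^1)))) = -945* sqrt(6) / 26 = -89.03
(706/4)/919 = 353/1838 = 0.19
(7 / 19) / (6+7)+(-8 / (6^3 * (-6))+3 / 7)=129709 / 280098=0.46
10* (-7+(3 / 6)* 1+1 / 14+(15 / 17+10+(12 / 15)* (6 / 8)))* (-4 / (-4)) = 50.54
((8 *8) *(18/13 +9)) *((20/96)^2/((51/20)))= 2500/221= 11.31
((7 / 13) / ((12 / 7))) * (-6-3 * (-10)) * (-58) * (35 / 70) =-2842 / 13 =-218.62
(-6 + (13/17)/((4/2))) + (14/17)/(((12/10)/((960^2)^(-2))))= -48667557887993/8663334912000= -5.62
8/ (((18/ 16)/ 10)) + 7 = 703/ 9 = 78.11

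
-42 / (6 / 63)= -441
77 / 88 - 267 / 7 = -2087 / 56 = -37.27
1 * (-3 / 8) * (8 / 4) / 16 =-3 / 64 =-0.05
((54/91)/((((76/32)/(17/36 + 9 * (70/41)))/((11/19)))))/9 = 1028588/4040673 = 0.25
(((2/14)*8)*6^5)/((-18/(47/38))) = -81216/133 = -610.65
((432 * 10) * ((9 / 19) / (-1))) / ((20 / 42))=-81648 / 19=-4297.26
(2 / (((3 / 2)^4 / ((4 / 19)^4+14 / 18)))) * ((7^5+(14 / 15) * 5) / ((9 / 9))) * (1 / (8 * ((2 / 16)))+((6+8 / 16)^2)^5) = 6358775326568991485005 / 9120384864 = 697204714646.24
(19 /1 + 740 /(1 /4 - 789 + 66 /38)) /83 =0.22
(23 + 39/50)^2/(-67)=-1413721/167500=-8.44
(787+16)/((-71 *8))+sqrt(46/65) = -803/568+sqrt(2990)/65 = -0.57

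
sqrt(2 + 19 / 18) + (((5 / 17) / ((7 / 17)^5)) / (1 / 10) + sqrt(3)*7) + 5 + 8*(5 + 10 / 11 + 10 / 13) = sqrt(110) / 6 + 7*sqrt(3) + 737597635 / 2403401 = 320.77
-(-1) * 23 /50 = 23 /50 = 0.46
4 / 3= 1.33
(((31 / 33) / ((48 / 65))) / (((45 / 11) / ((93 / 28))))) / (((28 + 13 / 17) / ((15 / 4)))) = 1061905 / 7886592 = 0.13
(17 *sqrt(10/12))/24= 17 *sqrt(30)/144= 0.65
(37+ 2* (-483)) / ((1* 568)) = -929 / 568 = -1.64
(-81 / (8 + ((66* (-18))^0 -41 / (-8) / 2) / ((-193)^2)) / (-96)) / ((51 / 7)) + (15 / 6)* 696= 282073026327 / 162109586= 1740.01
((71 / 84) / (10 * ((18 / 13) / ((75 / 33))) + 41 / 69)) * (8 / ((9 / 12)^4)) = 54346240 / 17003763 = 3.20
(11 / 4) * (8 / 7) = 22 / 7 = 3.14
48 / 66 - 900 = -9892 / 11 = -899.27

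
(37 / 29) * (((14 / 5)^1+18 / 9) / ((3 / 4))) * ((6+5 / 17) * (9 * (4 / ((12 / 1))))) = 380064 / 2465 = 154.18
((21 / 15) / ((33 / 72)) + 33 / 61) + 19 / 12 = 5.18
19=19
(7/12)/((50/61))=427/600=0.71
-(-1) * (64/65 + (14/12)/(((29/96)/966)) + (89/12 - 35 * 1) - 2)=83742857/22620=3702.16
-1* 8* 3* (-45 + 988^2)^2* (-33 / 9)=83843694686488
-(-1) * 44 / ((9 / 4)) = 176 / 9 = 19.56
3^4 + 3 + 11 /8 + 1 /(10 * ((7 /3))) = 23917 /280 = 85.42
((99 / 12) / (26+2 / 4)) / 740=33 / 78440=0.00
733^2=537289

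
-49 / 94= -0.52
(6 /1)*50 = 300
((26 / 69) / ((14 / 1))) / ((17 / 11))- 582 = -4778659 / 8211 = -581.98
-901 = -901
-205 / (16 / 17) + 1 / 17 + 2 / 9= -532517 / 2448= -217.53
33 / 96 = 11 / 32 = 0.34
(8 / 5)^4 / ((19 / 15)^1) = 12288 / 2375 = 5.17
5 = 5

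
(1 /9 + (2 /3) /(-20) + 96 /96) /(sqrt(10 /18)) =97 * sqrt(5) /150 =1.45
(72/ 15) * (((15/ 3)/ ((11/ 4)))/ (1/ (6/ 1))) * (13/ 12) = 624/ 11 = 56.73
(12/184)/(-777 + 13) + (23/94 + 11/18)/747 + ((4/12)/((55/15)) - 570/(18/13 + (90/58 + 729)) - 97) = -6097637042924743/62420284639944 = -97.69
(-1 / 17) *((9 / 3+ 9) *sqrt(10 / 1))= -12 *sqrt(10) / 17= -2.23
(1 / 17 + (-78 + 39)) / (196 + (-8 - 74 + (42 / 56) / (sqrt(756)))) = -101428992 / 296932591 + 5296 * sqrt(21) / 296932591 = -0.34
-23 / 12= -1.92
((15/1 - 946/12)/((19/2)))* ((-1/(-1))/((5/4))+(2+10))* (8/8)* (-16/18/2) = 98048/2565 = 38.23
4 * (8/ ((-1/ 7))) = -224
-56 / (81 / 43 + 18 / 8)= -9632 / 711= -13.55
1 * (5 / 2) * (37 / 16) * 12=555 / 8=69.38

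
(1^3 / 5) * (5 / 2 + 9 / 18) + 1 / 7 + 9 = 9.74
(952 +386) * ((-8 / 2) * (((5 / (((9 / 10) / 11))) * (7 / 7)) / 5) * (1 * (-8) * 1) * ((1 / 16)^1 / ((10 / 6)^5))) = 1589544 / 625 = 2543.27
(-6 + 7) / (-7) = -1 / 7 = -0.14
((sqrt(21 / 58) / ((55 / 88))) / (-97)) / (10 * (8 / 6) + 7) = -0.00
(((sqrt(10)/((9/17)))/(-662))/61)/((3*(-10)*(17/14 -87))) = -119*sqrt(10)/6547335570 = -0.00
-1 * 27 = -27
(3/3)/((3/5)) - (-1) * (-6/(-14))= 2.10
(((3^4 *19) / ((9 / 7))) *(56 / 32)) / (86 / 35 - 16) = -154.68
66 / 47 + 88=4202 / 47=89.40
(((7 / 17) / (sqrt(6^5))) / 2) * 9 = 7 * sqrt(6) / 816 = 0.02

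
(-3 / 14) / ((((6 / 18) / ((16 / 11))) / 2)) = -144 / 77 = -1.87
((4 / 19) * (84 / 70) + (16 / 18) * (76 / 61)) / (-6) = -35468 / 156465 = -0.23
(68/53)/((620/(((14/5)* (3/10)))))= 357/205375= 0.00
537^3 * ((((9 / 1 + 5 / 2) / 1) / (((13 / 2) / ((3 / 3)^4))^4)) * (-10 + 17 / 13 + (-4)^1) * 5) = -23506860425400 / 371293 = -63310809.59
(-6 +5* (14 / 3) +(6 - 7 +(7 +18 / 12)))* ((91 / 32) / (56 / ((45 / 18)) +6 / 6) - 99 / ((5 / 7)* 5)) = -29607641 / 43200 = -685.36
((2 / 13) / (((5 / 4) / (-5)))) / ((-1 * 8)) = 1 / 13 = 0.08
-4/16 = -1/4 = -0.25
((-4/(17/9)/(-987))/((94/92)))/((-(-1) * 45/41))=7544/3943065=0.00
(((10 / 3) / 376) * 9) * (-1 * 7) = -105 / 188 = -0.56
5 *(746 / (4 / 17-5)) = -782.84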